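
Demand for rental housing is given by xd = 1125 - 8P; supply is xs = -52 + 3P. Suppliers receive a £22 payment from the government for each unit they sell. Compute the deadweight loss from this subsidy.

Deadweight loss = £528

Pre-subsidy: 1125 - 8P = -52 + 3P gives P* = 107, x* = 269.
With the subsidy, sellers receive Ps = Pb + 22 for each unit, where Pb is the price buyers pay.
Supply in terms of Pb becomes xs = -52 + 3(Pb + 22) = 14 + 3Pb. Setting this equal to demand: 1125 - 8Pb = 14 + 3Pb, so Pb = 101.
Sellers receive Ps = 101 + 22 = 123; x' = 1125 − 8·101 = 317.
The subsidy expands output by 317 − 269 = 48 past the efficient level; on those units the gap between marginal cost and willingness to pay runs from 0 up to 22.
DWL = ½ × 22 × 48 = 528.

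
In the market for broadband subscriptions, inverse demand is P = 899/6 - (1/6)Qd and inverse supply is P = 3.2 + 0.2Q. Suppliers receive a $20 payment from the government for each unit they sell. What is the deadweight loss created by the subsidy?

Deadweight loss = 6000/11

Pre-subsidy: 899/6 - (1/6)Q = 3.2 + 0.2Q gives Q* = 4399/11 and P* = 915/11.
With the subsidy, sellers receive Ps = Pb + 20 for each unit, where Pb is the price buyers pay.
On the curves, Pb = 899/6 - (1/6)Q and Ps = 3.2 + 0.2Q; the wedge Ps − Pb = 20 gives 3.2 + 0.2Q − (899/6 - (1/6)Q) = 20, so Q' = 4999/11.
Then Pb = 899/6 − (1/6)·(4999/11) = 815/11 and Ps = 3.2 + 0.2·(4999/11) = 1035/11.
The subsidy expands output by 4999/11 − 4399/11 = 600/11 past the efficient level; on those units the gap between marginal cost and willingness to pay runs from 0 up to 20.
DWL = ½ × 20 × 600/11 = 6000/11.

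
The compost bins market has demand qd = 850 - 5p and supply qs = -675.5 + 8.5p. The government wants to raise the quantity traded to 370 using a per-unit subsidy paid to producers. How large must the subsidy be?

Required subsidy s = 27 per unit

At q = 370, invert demand for the buyer price: pb = (850 − 370)/5 = 96; invert supply for the seller price: ps = (370 − (-675.5))/8.5 = 123.
The subsidy must fill the gap: s = ps − pb = 123 − 96 = 27.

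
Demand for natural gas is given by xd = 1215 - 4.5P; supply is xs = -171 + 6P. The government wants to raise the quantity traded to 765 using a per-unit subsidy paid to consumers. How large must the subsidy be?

At x = 765, invert demand for the buyer price: Pb = (1215 − 765)/4.5 = 100; invert supply for the seller price: Ps = (765 − (-171))/6 = 156.
The subsidy must fill the gap: s = Ps − Pb = 156 − 100 = 56.

Required subsidy s = 56 per unit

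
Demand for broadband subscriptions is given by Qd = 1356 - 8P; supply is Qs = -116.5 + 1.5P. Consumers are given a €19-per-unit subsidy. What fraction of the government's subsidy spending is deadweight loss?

DWL / government spending = 3/35

Pre-subsidy: 1356 - 8P = -116.5 + 1.5P gives P* = 155, Q* = 116.
With the rebate, buyers effectively pay Pb = Ps − 19, where Ps is the price sellers receive.
Demand in terms of Ps becomes Qd = 1356 − 8(Ps − 19) = 1508 - 8Ps. Setting this equal to supply: 1508 - 8Ps = -116.5 + 1.5Ps, so Ps = 171.
Buyers pay Pb = 171 − 19 = 152; Q' = -116.5 + 1.5·171 = 140.
ΔCS = ½(116 + 140)(155 − 152) = 384; ΔPS = ½(116 + 140)(171 − 155) = 2048.
Government spending = 19 × 140 = 2660.
DWL = ½ × 19 × (140 − 116) = 228; fraction = 228 / 2660 = 3/35.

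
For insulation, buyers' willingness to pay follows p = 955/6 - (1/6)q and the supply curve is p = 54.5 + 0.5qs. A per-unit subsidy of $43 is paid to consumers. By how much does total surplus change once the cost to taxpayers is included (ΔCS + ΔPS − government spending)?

Net change in total surplus = -$1386.75

Pre-subsidy: 955/6 - (1/6)q = 54.5 + 0.5q gives q* = 157 and p* = 133.
With the rebate, buyers effectively pay pb = ps − 43, where ps is the price sellers receive.
On the curves, pb = 955/6 - (1/6)q and ps = 54.5 + 0.5q; the wedge ps − pb = 43 gives 54.5 + 0.5q − (955/6 - (1/6)q) = 43, so q' = 221.5.
Then pb = 955/6 − (1/6)·221.5 = 122.25 and ps = 54.5 + 0.5·221.5 = 165.25.
ΔCS = ½(157 + 221.5)(133 − 122.25) = 2034.4375; ΔPS = ½(157 + 221.5)(165.25 − 133) = 6103.3125.
Government spending = 43 × 221.5 = 9524.5.
Net change = 2034.4375 + 6103.3125 − 9524.5 = -1386.75. The loss equals the DWL triangle ½·43·64.5.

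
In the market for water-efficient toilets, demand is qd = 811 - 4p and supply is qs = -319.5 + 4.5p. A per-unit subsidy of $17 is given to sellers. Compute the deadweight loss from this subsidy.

Deadweight loss = $306

Pre-subsidy: 811 - 4p = -319.5 + 4.5p gives p* = 133, q* = 279.
With the subsidy, sellers receive ps = pb + 17 for each unit, where pb is the price buyers pay.
Supply in terms of pb becomes qs = -319.5 + 4.5(pb + 17) = -243 + 4.5pb. Setting this equal to demand: 811 - 4pb = -243 + 4.5pb, so pb = 124.
Sellers receive ps = 124 + 17 = 141; q' = 811 − 4·124 = 315.
The subsidy expands output by 315 − 279 = 36 past the efficient level; on those units the gap between marginal cost and willingness to pay runs from 0 up to 17.
DWL = ½ × 17 × 36 = 306.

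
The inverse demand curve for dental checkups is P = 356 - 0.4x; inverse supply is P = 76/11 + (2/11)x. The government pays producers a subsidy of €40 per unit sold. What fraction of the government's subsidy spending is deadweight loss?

DWL / government spending = 11/214

Pre-subsidy: 356 - 0.4x = 76/11 + (2/11)x gives x* = 600 and P* = 116.
With the subsidy, sellers receive Ps = Pb + 40 for each unit, where Pb is the price buyers pay.
On the curves, Pb = 356 - 0.4x and Ps = 76/11 + (2/11)x; the wedge Ps − Pb = 40 gives 76/11 + (2/11)x − (356 - 0.4x) = 40, so x' = 668.75.
Then Pb = 356 − 0.4·668.75 = 88.5 and Ps = 76/11 + (2/11)·668.75 = 128.5.
ΔCS = ½(600 + 668.75)(116 − 88.5) = 17445.3125; ΔPS = ½(600 + 668.75)(128.5 − 116) = 7929.6875.
Government spending = 40 × 668.75 = 26750.
DWL = ½ × 40 × (668.75 − 600) = 1375; fraction = 1375 / 26750 = 11/214.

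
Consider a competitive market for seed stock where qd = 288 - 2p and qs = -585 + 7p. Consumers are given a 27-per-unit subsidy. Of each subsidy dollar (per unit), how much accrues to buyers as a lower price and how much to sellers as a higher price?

Pre-subsidy: 288 - 2p = -585 + 7p gives p* = 97, q* = 94.
With the rebate, buyers effectively pay pb = ps − 27, where ps is the price sellers receive.
Demand in terms of ps becomes qd = 288 − 2(ps − 27) = 342 - 2ps. Setting this equal to supply: 342 - 2ps = -585 + 7ps, so ps = 103.
Buyers pay pb = 103 − 27 = 76; q' = -585 + 7·103 = 136.
Buyers' price falls by p* − pb = 97 − 76 = 21; sellers' price rises by ps − p* = 103 − 97 = 6.

Buyers gain 21 per unit; sellers gain 6 per unit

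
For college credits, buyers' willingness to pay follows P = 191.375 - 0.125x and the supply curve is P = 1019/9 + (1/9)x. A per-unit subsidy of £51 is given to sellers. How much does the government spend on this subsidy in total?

Government cost = £27897

Pre-subsidy: 191.375 - 0.125x = 1019/9 + (1/9)x gives x* = 331 and P* = 150.
With the subsidy, sellers receive Ps = Pb + 51 for each unit, where Pb is the price buyers pay.
On the curves, Pb = 191.375 - 0.125x and Ps = 1019/9 + (1/9)x; the wedge Ps − Pb = 51 gives 1019/9 + (1/9)x − (191.375 - 0.125x) = 51, so x' = 547.
Then Pb = 191.375 − 0.125·547 = 123 and Ps = 1019/9 + (1/9)·547 = 174.
Government outlay = subsidy × quantity = 51 × 547 = 27897.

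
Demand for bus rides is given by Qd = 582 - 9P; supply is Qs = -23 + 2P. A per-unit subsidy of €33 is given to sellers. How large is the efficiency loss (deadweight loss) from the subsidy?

Deadweight loss = €891

Pre-subsidy: 582 - 9P = -23 + 2P gives P* = 55, Q* = 87.
With the subsidy, sellers receive Ps = Pb + 33 for each unit, where Pb is the price buyers pay.
Supply in terms of Pb becomes Qs = -23 + 2(Pb + 33) = 43 + 2Pb. Setting this equal to demand: 582 - 9Pb = 43 + 2Pb, so Pb = 49.
Sellers receive Ps = 49 + 33 = 82; Q' = 582 − 9·49 = 141.
The subsidy expands output by 141 − 87 = 54 past the efficient level; on those units the gap between marginal cost and willingness to pay runs from 0 up to 33.
DWL = ½ × 33 × 54 = 891.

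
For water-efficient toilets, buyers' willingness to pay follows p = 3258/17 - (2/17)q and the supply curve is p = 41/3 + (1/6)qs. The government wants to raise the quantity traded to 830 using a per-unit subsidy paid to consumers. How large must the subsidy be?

At q = 830, from the demand curve buyers pay pb = 3258/17 − (2/17)·830 = 94; from the supply curve sellers need ps = 41/3 + (1/6)·830 = 152.
The subsidy must fill the gap: s = ps − pb = 152 − 94 = 58.

Required subsidy s = 58 per unit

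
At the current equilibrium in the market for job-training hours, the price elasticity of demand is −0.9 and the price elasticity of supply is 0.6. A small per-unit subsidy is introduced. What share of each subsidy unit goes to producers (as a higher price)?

For a small subsidy around the equilibrium, the benefit split depends on the relative slopes, which at a point are proportional to the elasticities.
Buyer share = εs/(εs + |εd|) = 0.6/(0.6 + 0.9) = 0.4; seller share = |εd|/(εs + |εd|) = 0.6.
So producers capture 0.6 of the subsidy.

Producer share = 0.6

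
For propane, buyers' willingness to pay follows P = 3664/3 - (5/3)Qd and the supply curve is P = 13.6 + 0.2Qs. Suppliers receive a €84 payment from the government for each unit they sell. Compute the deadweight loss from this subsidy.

Pre-subsidy: 3664/3 - (5/3)Q = 13.6 + 0.2Q gives Q* = 647 and P* = 143.
With the subsidy, sellers receive Ps = Pb + 84 for each unit, where Pb is the price buyers pay.
On the curves, Pb = 3664/3 - (5/3)Q and Ps = 13.6 + 0.2Q; the wedge Ps − Pb = 84 gives 13.6 + 0.2Q − (3664/3 - (5/3)Q) = 84, so Q' = 692.
Then Pb = 3664/3 − (5/3)·692 = 68 and Ps = 13.6 + 0.2·692 = 152.
The subsidy expands output by 692 − 647 = 45 past the efficient level; on those units the gap between marginal cost and willingness to pay runs from 0 up to 84.
DWL = ½ × 84 × 45 = 1890.

Deadweight loss = €1890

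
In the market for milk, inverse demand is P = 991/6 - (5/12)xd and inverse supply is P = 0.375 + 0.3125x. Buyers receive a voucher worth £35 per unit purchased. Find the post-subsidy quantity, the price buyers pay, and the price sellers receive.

Pre-subsidy: 991/6 - (5/12)x = 0.375 + 0.3125x gives x* = 226 and P* = 71.
With the rebate, buyers effectively pay Pb = Ps − 35, where Ps is the price sellers receive.
On the curves, Pb = 991/6 - (5/12)x and Ps = 0.375 + 0.3125x; the wedge Ps − Pb = 35 gives 0.375 + 0.3125x − (991/6 - (5/12)x) = 35, so x' = 274.
Then Pb = 991/6 − (5/12)·274 = 51 and Ps = 0.375 + 0.3125·274 = 86.

x' = 274; buyers pay £51; sellers receive £86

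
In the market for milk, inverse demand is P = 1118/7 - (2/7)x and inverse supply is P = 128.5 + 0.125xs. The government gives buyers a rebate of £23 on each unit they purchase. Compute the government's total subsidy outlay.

Pre-subsidy: 1118/7 - (2/7)x = 128.5 + 0.125x gives x* = 76 and P* = 138.
With the rebate, buyers effectively pay Pb = Ps − 23, where Ps is the price sellers receive.
On the curves, Pb = 1118/7 - (2/7)x and Ps = 128.5 + 0.125x; the wedge Ps − Pb = 23 gives 128.5 + 0.125x − (1118/7 - (2/7)x) = 23, so x' = 132.
Then Pb = 1118/7 − (2/7)·132 = 122 and Ps = 128.5 + 0.125·132 = 145.
Government outlay = subsidy × quantity = 23 × 132 = 3036.

Government cost = £3036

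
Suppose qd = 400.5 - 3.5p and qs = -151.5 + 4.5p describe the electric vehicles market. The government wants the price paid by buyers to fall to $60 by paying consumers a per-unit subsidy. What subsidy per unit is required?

At a buyer price of 60, quantity demanded is 400.5 − 3.5·60 = 190.5.
Sellers supply 190.5 only when they receive ps with -151.5 + 4.5·ps = 190.5, i.e. ps = 76.
s = ps − pb = 76 − 60 = 16.

Required subsidy s = $16 per unit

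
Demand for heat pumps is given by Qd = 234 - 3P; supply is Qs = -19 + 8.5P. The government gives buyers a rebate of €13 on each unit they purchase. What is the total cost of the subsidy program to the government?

Pre-subsidy: 234 - 3P = -19 + 8.5P gives P* = 22, Q* = 168.
With the rebate, buyers effectively pay Pb = Ps − 13, where Ps is the price sellers receive.
Demand in terms of Ps becomes Qd = 234 − 3(Ps − 13) = 273 - 3Ps. Setting this equal to supply: 273 - 3Ps = -19 + 8.5Ps, so Ps = 584/23.
Buyers pay Pb = 584/23 − 13 = 285/23; Q' = -19 + 8.5·(584/23) = 4527/23.
Government outlay = subsidy × quantity = 13 × 4527/23 = 58851/23.

Government cost = 58851/23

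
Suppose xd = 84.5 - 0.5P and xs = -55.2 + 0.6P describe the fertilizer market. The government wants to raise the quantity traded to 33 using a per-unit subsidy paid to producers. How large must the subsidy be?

Required subsidy s = 44 per unit

At x = 33, invert demand for the buyer price: Pb = (84.5 − 33)/0.5 = 103; invert supply for the seller price: Ps = (33 − (-55.2))/0.6 = 147.
The subsidy must fill the gap: s = Ps − Pb = 147 − 103 = 44.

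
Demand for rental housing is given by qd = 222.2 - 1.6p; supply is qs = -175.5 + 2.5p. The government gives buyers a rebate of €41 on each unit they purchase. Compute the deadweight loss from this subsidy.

Pre-subsidy: 222.2 - 1.6p = -175.5 + 2.5p gives p* = 97, q* = 67.
With the rebate, buyers effectively pay pb = ps − 41, where ps is the price sellers receive.
Demand in terms of ps becomes qd = 222.2 − 1.6(ps − 41) = 287.8 - 1.6ps. Setting this equal to supply: 287.8 - 1.6ps = -175.5 + 2.5ps, so ps = 113.
Buyers pay pb = 113 − 41 = 72; q' = -175.5 + 2.5·113 = 107.
The subsidy expands output by 107 − 67 = 40 past the efficient level; on those units the gap between marginal cost and willingness to pay runs from 0 up to 41.
DWL = ½ × 41 × 40 = 820.

Deadweight loss = €820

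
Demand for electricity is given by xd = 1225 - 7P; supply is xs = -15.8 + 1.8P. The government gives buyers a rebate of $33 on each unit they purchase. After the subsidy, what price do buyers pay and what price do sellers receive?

Pre-subsidy: 1225 - 7P = -15.8 + 1.8P gives P* = 141, x* = 238.
With the rebate, buyers effectively pay Pb = Ps − 33, where Ps is the price sellers receive.
Demand in terms of Ps becomes xd = 1225 − 7(Ps − 33) = 1456 - 7Ps. Setting this equal to supply: 1456 - 7Ps = -15.8 + 1.8Ps, so Ps = 167.25.
Buyers pay Pb = 167.25 − 33 = 134.25; x' = -15.8 + 1.8·167.25 = 285.25.

Buyers pay $134.25; sellers receive $167.25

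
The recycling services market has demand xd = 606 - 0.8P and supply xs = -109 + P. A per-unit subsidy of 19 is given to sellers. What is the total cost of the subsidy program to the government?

Government cost = 16910/3

Pre-subsidy: 606 - 0.8P = -109 + P gives P* = 3575/9, x* = 2594/9.
With the subsidy, sellers receive Ps = Pb + 19 for each unit, where Pb is the price buyers pay.
Supply in terms of Pb becomes xs = -109 + 1(Pb + 19) = -90 + Pb. Setting this equal to demand: 606 - 0.8Pb = -90 + Pb, so Pb = 1160/3.
Sellers receive Ps = 1160/3 + 19 = 1217/3; x' = 606 − 0.8·(1160/3) = 890/3.
Government outlay = subsidy × quantity = 19 × 890/3 = 16910/3.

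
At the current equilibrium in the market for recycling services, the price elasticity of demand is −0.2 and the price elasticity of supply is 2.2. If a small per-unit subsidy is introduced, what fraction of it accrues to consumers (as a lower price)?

Consumer share = 11/12

For a small subsidy around the equilibrium, the benefit split depends on the relative slopes, which at a point are proportional to the elasticities.
Buyer share = εs/(εs + |εd|) = 2.2/(2.2 + 0.2) = 11/12; seller share = |εd|/(εs + |εd|) = 1/12.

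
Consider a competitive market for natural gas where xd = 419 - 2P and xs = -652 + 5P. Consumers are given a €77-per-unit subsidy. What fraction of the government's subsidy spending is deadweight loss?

Pre-subsidy: 419 - 2P = -652 + 5P gives P* = 153, x* = 113.
With the rebate, buyers effectively pay Pb = Ps − 77, where Ps is the price sellers receive.
Demand in terms of Ps becomes xd = 419 − 2(Ps − 77) = 573 - 2Ps. Setting this equal to supply: 573 - 2Ps = -652 + 5Ps, so Ps = 175.
Buyers pay Pb = 175 − 77 = 98; x' = -652 + 5·175 = 223.
ΔCS = ½(113 + 223)(153 − 98) = 9240; ΔPS = ½(113 + 223)(175 − 153) = 3696.
Government spending = 77 × 223 = 17171.
DWL = ½ × 77 × (223 − 113) = 4235; fraction = 4235 / 17171 = 55/223.

DWL / government spending = 55/223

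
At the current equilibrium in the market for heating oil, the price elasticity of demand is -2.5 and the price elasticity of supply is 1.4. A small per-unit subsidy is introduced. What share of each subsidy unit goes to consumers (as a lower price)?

Consumer share = 14/39

For a small subsidy around the equilibrium, the benefit split depends on the relative slopes, which at a point are proportional to the elasticities.
Buyer share = εs/(εs + |εd|) = 1.4/(1.4 + 2.5) = 14/39; seller share = |εd|/(εs + |εd|) = 25/39.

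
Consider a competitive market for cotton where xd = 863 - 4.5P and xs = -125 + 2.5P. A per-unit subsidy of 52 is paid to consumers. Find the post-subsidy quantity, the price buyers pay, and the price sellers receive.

x' = 2180/7; buyers pay 858/7; sellers receive 1222/7

Pre-subsidy: 863 - 4.5P = -125 + 2.5P gives P* = 988/7, x* = 1595/7.
With the rebate, buyers effectively pay Pb = Ps − 52, where Ps is the price sellers receive.
Demand in terms of Ps becomes xd = 863 − 4.5(Ps − 52) = 1097 - 4.5Ps. Setting this equal to supply: 1097 - 4.5Ps = -125 + 2.5Ps, so Ps = 1222/7.
Buyers pay Pb = 1222/7 − 52 = 858/7; x' = -125 + 2.5·(1222/7) = 2180/7.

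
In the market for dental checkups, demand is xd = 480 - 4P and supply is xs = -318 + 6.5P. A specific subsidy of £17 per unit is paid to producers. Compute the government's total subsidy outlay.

Government cost = 77860/21

Pre-subsidy: 480 - 4P = -318 + 6.5P gives P* = 76, x* = 176.
With the subsidy, sellers receive Ps = Pb + 17 for each unit, where Pb is the price buyers pay.
Supply in terms of Pb becomes xs = -318 + 6.5(Pb + 17) = -207.5 + 6.5Pb. Setting this equal to demand: 480 - 4Pb = -207.5 + 6.5Pb, so Pb = 1375/21.
Sellers receive Ps = 1375/21 + 17 = 1732/21; x' = 480 − 4·(1375/21) = 4580/21.
Government outlay = subsidy × quantity = 17 × 4580/21 = 77860/21.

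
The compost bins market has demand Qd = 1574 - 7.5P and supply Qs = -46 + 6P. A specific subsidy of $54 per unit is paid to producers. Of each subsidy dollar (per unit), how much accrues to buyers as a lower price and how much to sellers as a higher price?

Buyers gain $24 per unit; sellers gain $30 per unit

Pre-subsidy: 1574 - 7.5P = -46 + 6P gives P* = 120, Q* = 674.
With the subsidy, sellers receive Ps = Pb + 54 for each unit, where Pb is the price buyers pay.
Supply in terms of Pb becomes Qs = -46 + 6(Pb + 54) = 278 + 6Pb. Setting this equal to demand: 1574 - 7.5Pb = 278 + 6Pb, so Pb = 96.
Sellers receive Ps = 96 + 54 = 150; Q' = 1574 − 7.5·96 = 854.
Buyers' price falls by P* − Pb = 120 − 96 = 24; sellers' price rises by Ps − P* = 150 − 120 = 30.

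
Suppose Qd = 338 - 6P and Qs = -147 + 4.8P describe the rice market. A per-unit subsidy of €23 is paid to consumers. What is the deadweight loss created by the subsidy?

Deadweight loss = 2116/3

Pre-subsidy: 338 - 6P = -147 + 4.8P gives P* = 2425/54, Q* = 617/9.
With the rebate, buyers effectively pay Pb = Ps − 23, where Ps is the price sellers receive.
Demand in terms of Ps becomes Qd = 338 − 6(Ps − 23) = 476 - 6Ps. Setting this equal to supply: 476 - 6Ps = -147 + 4.8Ps, so Ps = 3115/54.
Buyers pay Pb = 3115/54 − 23 = 1873/54; Q' = -147 + 4.8·(3115/54) = 1169/9.
The subsidy expands output by 1169/9 − 617/9 = 184/3 past the efficient level; on those units the gap between marginal cost and willingness to pay runs from 0 up to 23.
DWL = ½ × 23 × 184/3 = 2116/3.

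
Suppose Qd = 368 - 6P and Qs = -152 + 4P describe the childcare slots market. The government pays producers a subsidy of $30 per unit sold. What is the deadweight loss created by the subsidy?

Deadweight loss = $1080

Pre-subsidy: 368 - 6P = -152 + 4P gives P* = 52, Q* = 56.
With the subsidy, sellers receive Ps = Pb + 30 for each unit, where Pb is the price buyers pay.
Supply in terms of Pb becomes Qs = -152 + 4(Pb + 30) = -32 + 4Pb. Setting this equal to demand: 368 - 6Pb = -32 + 4Pb, so Pb = 40.
Sellers receive Ps = 40 + 30 = 70; Q' = 368 − 6·40 = 128.
The subsidy expands output by 128 − 56 = 72 past the efficient level; on those units the gap between marginal cost and willingness to pay runs from 0 up to 30.
DWL = ½ × 30 × 72 = 1080.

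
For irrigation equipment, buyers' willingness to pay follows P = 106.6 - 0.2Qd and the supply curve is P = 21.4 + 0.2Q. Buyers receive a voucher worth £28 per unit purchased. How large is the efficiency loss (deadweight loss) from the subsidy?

Pre-subsidy: 106.6 - 0.2Q = 21.4 + 0.2Q gives Q* = 213 and P* = 64.
With the rebate, buyers effectively pay Pb = Ps − 28, where Ps is the price sellers receive.
On the curves, Pb = 106.6 - 0.2Q and Ps = 21.4 + 0.2Q; the wedge Ps − Pb = 28 gives 21.4 + 0.2Q − (106.6 - 0.2Q) = 28, so Q' = 283.
Then Pb = 106.6 − 0.2·283 = 50 and Ps = 21.4 + 0.2·283 = 78.
The subsidy expands output by 283 − 213 = 70 past the efficient level; on those units the gap between marginal cost and willingness to pay runs from 0 up to 28.
DWL = ½ × 28 × 70 = 980.

Deadweight loss = £980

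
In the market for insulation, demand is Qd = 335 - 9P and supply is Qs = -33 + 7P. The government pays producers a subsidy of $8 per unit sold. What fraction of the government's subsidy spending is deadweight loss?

DWL / government spending = 63/638

Pre-subsidy: 335 - 9P = -33 + 7P gives P* = 23, Q* = 128.
With the subsidy, sellers receive Ps = Pb + 8 for each unit, where Pb is the price buyers pay.
Supply in terms of Pb becomes Qs = -33 + 7(Pb + 8) = 23 + 7Pb. Setting this equal to demand: 335 - 9Pb = 23 + 7Pb, so Pb = 19.5.
Sellers receive Ps = 19.5 + 8 = 27.5; Q' = 335 − 9·19.5 = 159.5.
ΔCS = ½(128 + 159.5)(23 − 19.5) = 503.125; ΔPS = ½(128 + 159.5)(27.5 − 23) = 646.875.
Government spending = 8 × 159.5 = 1276.
DWL = ½ × 8 × (159.5 − 128) = 126; fraction = 126 / 1276 = 63/638.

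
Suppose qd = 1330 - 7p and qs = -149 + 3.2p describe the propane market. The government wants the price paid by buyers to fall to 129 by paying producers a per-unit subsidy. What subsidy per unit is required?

Required subsidy s = 51 per unit

At a buyer price of 129, quantity demanded is 1330 − 7·129 = 427.
Sellers supply 427 only when they receive ps with -149 + 3.2·ps = 427, i.e. ps = 180.
s = ps − pb = 180 − 129 = 51.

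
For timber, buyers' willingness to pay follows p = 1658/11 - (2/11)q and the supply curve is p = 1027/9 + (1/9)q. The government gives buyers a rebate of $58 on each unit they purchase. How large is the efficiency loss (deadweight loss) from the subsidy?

Deadweight loss = $5742

Pre-subsidy: 1658/11 - (2/11)q = 1027/9 + (1/9)q gives q* = 125 and p* = 128.
With the rebate, buyers effectively pay pb = ps − 58, where ps is the price sellers receive.
On the curves, pb = 1658/11 - (2/11)q and ps = 1027/9 + (1/9)q; the wedge ps − pb = 58 gives 1027/9 + (1/9)q − (1658/11 - (2/11)q) = 58, so q' = 323.
Then pb = 1658/11 − (2/11)·323 = 92 and ps = 1027/9 + (1/9)·323 = 150.
The subsidy expands output by 323 − 125 = 198 past the efficient level; on those units the gap between marginal cost and willingness to pay runs from 0 up to 58.
DWL = ½ × 58 × 198 = 5742.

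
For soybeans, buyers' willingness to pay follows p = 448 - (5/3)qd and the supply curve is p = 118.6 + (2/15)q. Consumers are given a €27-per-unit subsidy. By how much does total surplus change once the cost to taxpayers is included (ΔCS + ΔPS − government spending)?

Pre-subsidy: 448 - (5/3)q = 118.6 + (2/15)q gives q* = 183 and p* = 143.
With the rebate, buyers effectively pay pb = ps − 27, where ps is the price sellers receive.
On the curves, pb = 448 - (5/3)q and ps = 118.6 + (2/15)q; the wedge ps − pb = 27 gives 118.6 + (2/15)q − (448 - (5/3)q) = 27, so q' = 198.
Then pb = 448 − (5/3)·198 = 118 and ps = 118.6 + (2/15)·198 = 145.
ΔCS = ½(183 + 198)(143 − 118) = 4762.5; ΔPS = ½(183 + 198)(145 − 143) = 381.
Government spending = 27 × 198 = 5346.
Net change = 4762.5 + 381 − 5346 = -202.5. The loss equals the DWL triangle ½·27·15.

Net change in total surplus = -€202.5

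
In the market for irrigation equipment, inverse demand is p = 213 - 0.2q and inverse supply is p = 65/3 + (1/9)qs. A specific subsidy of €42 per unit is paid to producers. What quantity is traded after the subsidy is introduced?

q' = 750

Pre-subsidy: 213 - 0.2q = 65/3 + (1/9)q gives q* = 615 and p* = 90.
With the subsidy, sellers receive ps = pb + 42 for each unit, where pb is the price buyers pay.
On the curves, pb = 213 - 0.2q and ps = 65/3 + (1/9)q; the wedge ps − pb = 42 gives 65/3 + (1/9)q − (213 - 0.2q) = 42, so q' = 750.
Then pb = 213 − 0.2·750 = 63 and ps = 65/3 + (1/9)·750 = 105.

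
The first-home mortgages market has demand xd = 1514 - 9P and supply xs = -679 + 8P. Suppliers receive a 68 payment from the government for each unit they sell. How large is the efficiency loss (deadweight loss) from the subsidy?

Deadweight loss = 9792

Pre-subsidy: 1514 - 9P = -679 + 8P gives P* = 129, x* = 353.
With the subsidy, sellers receive Ps = Pb + 68 for each unit, where Pb is the price buyers pay.
Supply in terms of Pb becomes xs = -679 + 8(Pb + 68) = -135 + 8Pb. Setting this equal to demand: 1514 - 9Pb = -135 + 8Pb, so Pb = 97.
Sellers receive Ps = 97 + 68 = 165; x' = 1514 − 9·97 = 641.
The subsidy expands output by 641 − 353 = 288 past the efficient level; on those units the gap between marginal cost and willingness to pay runs from 0 up to 68.
DWL = ½ × 68 × 288 = 9792.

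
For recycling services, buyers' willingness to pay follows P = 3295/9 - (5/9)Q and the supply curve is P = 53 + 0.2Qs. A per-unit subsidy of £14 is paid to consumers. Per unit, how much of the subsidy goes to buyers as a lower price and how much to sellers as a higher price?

Pre-subsidy: 3295/9 - (5/9)Q = 53 + 0.2Q gives Q* = 7045/17 and P* = 2310/17.
With the rebate, buyers effectively pay Pb = Ps − 14, where Ps is the price sellers receive.
On the curves, Pb = 3295/9 - (5/9)Q and Ps = 53 + 0.2Q; the wedge Ps − Pb = 14 gives 53 + 0.2Q − (3295/9 - (5/9)Q) = 14, so Q' = 7360/17.
Then Pb = 3295/9 − (5/9)·(7360/17) = 2135/17 and Ps = 53 + 0.2·(7360/17) = 2373/17.
Buyers' price falls by P* − Pb = 2310/17 − 2135/17 = 175/17; sellers' price rises by Ps − P* = 2373/17 − 2310/17 = 63/17.

Buyers gain 175/17 per unit; sellers gain 63/17 per unit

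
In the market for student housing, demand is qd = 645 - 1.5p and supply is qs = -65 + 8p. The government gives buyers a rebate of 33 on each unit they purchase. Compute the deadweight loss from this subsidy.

Pre-subsidy: 645 - 1.5p = -65 + 8p gives p* = 1420/19, q* = 10125/19.
With the rebate, buyers effectively pay pb = ps − 33, where ps is the price sellers receive.
Demand in terms of ps becomes qd = 645 − 1.5(ps − 33) = 694.5 - 1.5ps. Setting this equal to supply: 694.5 - 1.5ps = -65 + 8ps, so ps = 1519/19.
Buyers pay pb = 1519/19 − 33 = 892/19; q' = -65 + 8·(1519/19) = 10917/19.
The subsidy expands output by 10917/19 − 10125/19 = 792/19 past the efficient level; on those units the gap between marginal cost and willingness to pay runs from 0 up to 33.
DWL = ½ × 33 × 792/19 = 13068/19.

Deadweight loss = 13068/19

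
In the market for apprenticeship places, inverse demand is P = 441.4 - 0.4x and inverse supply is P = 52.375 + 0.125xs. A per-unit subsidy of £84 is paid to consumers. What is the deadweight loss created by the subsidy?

Deadweight loss = £6720

Pre-subsidy: 441.4 - 0.4x = 52.375 + 0.125x gives x* = 741 and P* = 145.
With the rebate, buyers effectively pay Pb = Ps − 84, where Ps is the price sellers receive.
On the curves, Pb = 441.4 - 0.4x and Ps = 52.375 + 0.125x; the wedge Ps − Pb = 84 gives 52.375 + 0.125x − (441.4 - 0.4x) = 84, so x' = 901.
Then Pb = 441.4 − 0.4·901 = 81 and Ps = 52.375 + 0.125·901 = 165.
The subsidy expands output by 901 − 741 = 160 past the efficient level; on those units the gap between marginal cost and willingness to pay runs from 0 up to 84.
DWL = ½ × 84 × 160 = 6720.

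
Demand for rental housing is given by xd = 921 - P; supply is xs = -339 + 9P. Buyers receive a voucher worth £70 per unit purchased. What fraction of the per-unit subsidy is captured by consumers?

Consumer share = 0.9

Pre-subsidy: 921 - P = -339 + 9P gives P* = 126, x* = 795.
With the rebate, buyers effectively pay Pb = Ps − 70, where Ps is the price sellers receive.
Demand in terms of Ps becomes xd = 921 − 1(Ps − 70) = 991 - Ps. Setting this equal to supply: 991 - Ps = -339 + 9Ps, so Ps = 133.
Buyers pay Pb = 133 − 70 = 63; x' = -339 + 9·133 = 858.
Buyers' price falls by P* − Pb = 126 − 63 = 63; sellers' price rises by Ps − P* = 133 − 126 = 7.
So consumers capture 63/70 = 0.9 of each unit of subsidy.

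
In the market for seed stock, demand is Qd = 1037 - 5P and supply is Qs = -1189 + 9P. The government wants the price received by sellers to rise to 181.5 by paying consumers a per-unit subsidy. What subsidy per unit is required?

Required subsidy s = 63 per unit

At a seller price of 181.5, quantity supplied is -1189 + 9·181.5 = 444.5.
Buyers absorb 444.5 only when they pay Pb with 1037 − 5·Pb = 444.5, i.e. Pb = 118.5.
s = Ps − Pb = 181.5 − 118.5 = 63.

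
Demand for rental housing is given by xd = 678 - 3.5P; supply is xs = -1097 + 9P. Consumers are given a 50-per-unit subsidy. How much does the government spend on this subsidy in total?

Pre-subsidy: 678 - 3.5P = -1097 + 9P gives P* = 142, x* = 181.
With the rebate, buyers effectively pay Pb = Ps − 50, where Ps is the price sellers receive.
Demand in terms of Ps becomes xd = 678 − 3.5(Ps − 50) = 853 - 3.5Ps. Setting this equal to supply: 853 - 3.5Ps = -1097 + 9Ps, so Ps = 156.
Buyers pay Pb = 156 − 50 = 106; x' = -1097 + 9·156 = 307.
Government outlay = subsidy × quantity = 50 × 307 = 15350.

Government cost = 15350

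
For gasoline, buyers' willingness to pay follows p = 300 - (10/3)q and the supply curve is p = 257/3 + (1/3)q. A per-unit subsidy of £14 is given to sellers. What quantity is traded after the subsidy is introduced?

q' = 685/11

Pre-subsidy: 300 - (10/3)q = 257/3 + (1/3)q gives q* = 643/11 and p* = 3470/33.
With the subsidy, sellers receive ps = pb + 14 for each unit, where pb is the price buyers pay.
On the curves, pb = 300 - (10/3)q and ps = 257/3 + (1/3)q; the wedge ps − pb = 14 gives 257/3 + (1/3)q − (300 - (10/3)q) = 14, so q' = 685/11.
Then pb = 300 − (10/3)·(685/11) = 3050/33 and ps = 257/3 + (1/3)·(685/11) = 3512/33.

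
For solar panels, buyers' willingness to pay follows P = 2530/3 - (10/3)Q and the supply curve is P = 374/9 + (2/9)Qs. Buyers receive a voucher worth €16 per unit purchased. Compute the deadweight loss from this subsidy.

Deadweight loss = €36

Pre-subsidy: 2530/3 - (10/3)Q = 374/9 + (2/9)Q gives Q* = 225.5 and P* = 275/3.
With the rebate, buyers effectively pay Pb = Ps − 16, where Ps is the price sellers receive.
On the curves, Pb = 2530/3 - (10/3)Q and Ps = 374/9 + (2/9)Q; the wedge Ps − Pb = 16 gives 374/9 + (2/9)Q − (2530/3 - (10/3)Q) = 16, so Q' = 230.
Then Pb = 2530/3 − (10/3)·230 = 230/3 and Ps = 374/9 + (2/9)·230 = 278/3.
The subsidy expands output by 230 − 225.5 = 4.5 past the efficient level; on those units the gap between marginal cost and willingness to pay runs from 0 up to 16.
DWL = ½ × 16 × 4.5 = 36.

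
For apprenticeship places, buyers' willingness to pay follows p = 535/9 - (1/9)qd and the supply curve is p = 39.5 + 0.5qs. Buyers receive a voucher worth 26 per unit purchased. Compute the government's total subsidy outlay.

Pre-subsidy: 535/9 - (1/9)q = 39.5 + 0.5q gives q* = 359/11 and p* = 614/11.
With the rebate, buyers effectively pay pb = ps − 26, where ps is the price sellers receive.
On the curves, pb = 535/9 - (1/9)q and ps = 39.5 + 0.5q; the wedge ps − pb = 26 gives 39.5 + 0.5q − (535/9 - (1/9)q) = 26, so q' = 827/11.
Then pb = 535/9 − (1/9)·(827/11) = 562/11 and ps = 39.5 + 0.5·(827/11) = 848/11.
Government outlay = subsidy × quantity = 26 × 827/11 = 21502/11.

Government cost = 21502/11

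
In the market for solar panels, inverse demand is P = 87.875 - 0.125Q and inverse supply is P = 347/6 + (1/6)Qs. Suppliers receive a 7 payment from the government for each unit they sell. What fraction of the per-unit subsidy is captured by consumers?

Consumer share = 3/7

Pre-subsidy: 87.875 - 0.125Q = 347/6 + (1/6)Q gives Q* = 103 and P* = 75.
With the subsidy, sellers receive Ps = Pb + 7 for each unit, where Pb is the price buyers pay.
On the curves, Pb = 87.875 - 0.125Q and Ps = 347/6 + (1/6)Q; the wedge Ps − Pb = 7 gives 347/6 + (1/6)Q − (87.875 - 0.125Q) = 7, so Q' = 127.
Then Pb = 87.875 − 0.125·127 = 72 and Ps = 347/6 + (1/6)·127 = 79.
Buyers' price falls by P* − Pb = 75 − 72 = 3; sellers' price rises by Ps − P* = 79 − 75 = 4.
So consumers capture 3/7 = 3/7 of each unit of subsidy.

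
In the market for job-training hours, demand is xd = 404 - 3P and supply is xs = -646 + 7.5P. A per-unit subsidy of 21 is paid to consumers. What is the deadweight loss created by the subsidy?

Pre-subsidy: 404 - 3P = -646 + 7.5P gives P* = 100, x* = 104.
With the rebate, buyers effectively pay Pb = Ps − 21, where Ps is the price sellers receive.
Demand in terms of Ps becomes xd = 404 − 3(Ps − 21) = 467 - 3Ps. Setting this equal to supply: 467 - 3Ps = -646 + 7.5Ps, so Ps = 106.
Buyers pay Pb = 106 − 21 = 85; x' = -646 + 7.5·106 = 149.
The subsidy expands output by 149 − 104 = 45 past the efficient level; on those units the gap between marginal cost and willingness to pay runs from 0 up to 21.
DWL = ½ × 21 × 45 = 472.5.

Deadweight loss = 472.5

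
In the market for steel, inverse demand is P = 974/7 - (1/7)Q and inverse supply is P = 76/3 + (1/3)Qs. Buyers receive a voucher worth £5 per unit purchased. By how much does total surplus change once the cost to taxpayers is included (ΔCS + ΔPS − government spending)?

Net change in total surplus = -£26.25

Pre-subsidy: 974/7 - (1/7)Q = 76/3 + (1/3)Q gives Q* = 239 and P* = 105.
With the rebate, buyers effectively pay Pb = Ps − 5, where Ps is the price sellers receive.
On the curves, Pb = 974/7 - (1/7)Q and Ps = 76/3 + (1/3)Q; the wedge Ps − Pb = 5 gives 76/3 + (1/3)Q − (974/7 - (1/7)Q) = 5, so Q' = 249.5.
Then Pb = 974/7 − (1/7)·249.5 = 103.5 and Ps = 76/3 + (1/3)·249.5 = 108.5.
ΔCS = ½(239 + 249.5)(105 − 103.5) = 366.375; ΔPS = ½(239 + 249.5)(108.5 − 105) = 854.875.
Government spending = 5 × 249.5 = 1247.5.
Net change = 366.375 + 854.875 − 1247.5 = -26.25. The loss equals the DWL triangle ½·5·10.5.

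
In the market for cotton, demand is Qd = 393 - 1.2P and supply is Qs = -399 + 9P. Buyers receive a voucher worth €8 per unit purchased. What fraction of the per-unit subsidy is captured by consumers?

Pre-subsidy: 393 - 1.2P = -399 + 9P gives P* = 1320/17, Q* = 5097/17.
With the rebate, buyers effectively pay Pb = Ps − 8, where Ps is the price sellers receive.
Demand in terms of Ps becomes Qd = 393 − 1.2(Ps − 8) = 402.6 - 1.2Ps. Setting this equal to supply: 402.6 - 1.2Ps = -399 + 9Ps, so Ps = 1336/17.
Buyers pay Pb = 1336/17 − 8 = 1200/17; Q' = -399 + 9·(1336/17) = 5241/17.
Buyers' price falls by P* − Pb = 1320/17 − 1200/17 = 120/17; sellers' price rises by Ps − P* = 1336/17 − 1320/17 = 16/17.
So consumers capture (120/17)/8 = 15/17 of each unit of subsidy.

Consumer share = 15/17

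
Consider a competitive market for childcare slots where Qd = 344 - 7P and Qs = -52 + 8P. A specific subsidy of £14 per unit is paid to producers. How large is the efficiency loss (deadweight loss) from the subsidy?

Deadweight loss = 5488/15

Pre-subsidy: 344 - 7P = -52 + 8P gives P* = 26.4, Q* = 159.2.
With the subsidy, sellers receive Ps = Pb + 14 for each unit, where Pb is the price buyers pay.
Supply in terms of Pb becomes Qs = -52 + 8(Pb + 14) = 60 + 8Pb. Setting this equal to demand: 344 - 7Pb = 60 + 8Pb, so Pb = 284/15.
Sellers receive Ps = 284/15 + 14 = 494/15; Q' = 344 − 7·(284/15) = 3172/15.
The subsidy expands output by 3172/15 − 159.2 = 784/15 past the efficient level; on those units the gap between marginal cost and willingness to pay runs from 0 up to 14.
DWL = ½ × 14 × 784/15 = 5488/15.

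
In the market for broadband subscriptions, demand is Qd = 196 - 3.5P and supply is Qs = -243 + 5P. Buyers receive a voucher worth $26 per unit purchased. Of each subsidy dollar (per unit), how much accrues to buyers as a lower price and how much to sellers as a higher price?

Buyers gain 260/17 per unit; sellers gain 182/17 per unit

Pre-subsidy: 196 - 3.5P = -243 + 5P gives P* = 878/17, Q* = 259/17.
With the rebate, buyers effectively pay Pb = Ps − 26, where Ps is the price sellers receive.
Demand in terms of Ps becomes Qd = 196 − 3.5(Ps − 26) = 287 - 3.5Ps. Setting this equal to supply: 287 - 3.5Ps = -243 + 5Ps, so Ps = 1060/17.
Buyers pay Pb = 1060/17 − 26 = 618/17; Q' = -243 + 5·(1060/17) = 1169/17.
Buyers' price falls by P* − Pb = 878/17 − 618/17 = 260/17; sellers' price rises by Ps − P* = 1060/17 − 878/17 = 182/17.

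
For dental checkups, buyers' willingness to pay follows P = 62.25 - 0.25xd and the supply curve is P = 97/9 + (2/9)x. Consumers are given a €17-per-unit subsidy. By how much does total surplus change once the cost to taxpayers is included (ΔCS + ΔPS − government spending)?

Net change in total surplus = -€306

Pre-subsidy: 62.25 - 0.25x = 97/9 + (2/9)x gives x* = 109 and P* = 35.
With the rebate, buyers effectively pay Pb = Ps − 17, where Ps is the price sellers receive.
On the curves, Pb = 62.25 - 0.25x and Ps = 97/9 + (2/9)x; the wedge Ps − Pb = 17 gives 97/9 + (2/9)x − (62.25 - 0.25x) = 17, so x' = 145.
Then Pb = 62.25 − 0.25·145 = 26 and Ps = 97/9 + (2/9)·145 = 43.
ΔCS = ½(109 + 145)(35 − 26) = 1143; ΔPS = ½(109 + 145)(43 − 35) = 1016.
Government spending = 17 × 145 = 2465.
Net change = 1143 + 1016 − 2465 = -306. The loss equals the DWL triangle ½·17·36.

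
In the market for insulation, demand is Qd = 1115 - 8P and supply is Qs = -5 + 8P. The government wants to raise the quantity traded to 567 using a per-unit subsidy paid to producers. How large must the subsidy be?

Required subsidy s = 3 per unit

At Q = 567, invert demand for the buyer price: Pb = (1115 − 567)/8 = 68.5; invert supply for the seller price: Ps = (567 − (-5))/8 = 71.5.
The subsidy must fill the gap: s = Ps − Pb = 71.5 − 68.5 = 3.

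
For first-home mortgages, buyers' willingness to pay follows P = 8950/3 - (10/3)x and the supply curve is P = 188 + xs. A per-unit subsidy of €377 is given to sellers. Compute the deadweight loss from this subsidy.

Deadweight loss = €16399.5

Pre-subsidy: 8950/3 - (10/3)x = 188 + x gives x* = 8386/13 and P* = 10830/13.
With the subsidy, sellers receive Ps = Pb + 377 for each unit, where Pb is the price buyers pay.
On the curves, Pb = 8950/3 - (10/3)x and Ps = 188 + x; the wedge Ps − Pb = 377 gives 188 + x − (8950/3 - (10/3)x) = 377, so x' = 9517/13.
Then Pb = 8950/3 − (10/3)·(9517/13) = 7060/13 and Ps = 188 + 1·(9517/13) = 11961/13.
The subsidy expands output by 9517/13 − 8386/13 = 87 past the efficient level; on those units the gap between marginal cost and willingness to pay runs from 0 up to 377.
DWL = ½ × 377 × 87 = 16399.5.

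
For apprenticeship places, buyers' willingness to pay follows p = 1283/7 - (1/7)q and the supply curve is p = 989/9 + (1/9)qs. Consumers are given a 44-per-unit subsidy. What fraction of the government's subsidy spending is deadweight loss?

DWL / government spending = 693/3698

Pre-subsidy: 1283/7 - (1/7)q = 989/9 + (1/9)q gives q* = 289 and p* = 142.
With the rebate, buyers effectively pay pb = ps − 44, where ps is the price sellers receive.
On the curves, pb = 1283/7 - (1/7)q and ps = 989/9 + (1/9)q; the wedge ps − pb = 44 gives 989/9 + (1/9)q − (1283/7 - (1/7)q) = 44, so q' = 462.25.
Then pb = 1283/7 − (1/7)·462.25 = 117.25 and ps = 989/9 + (1/9)·462.25 = 161.25.
ΔCS = ½(289 + 462.25)(142 − 117.25) = 9296.71875; ΔPS = ½(289 + 462.25)(161.25 − 142) = 7230.78125.
Government spending = 44 × 462.25 = 20339.
DWL = ½ × 44 × (462.25 − 289) = 3811.5; fraction = 3811.5 / 20339 = 693/3698.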